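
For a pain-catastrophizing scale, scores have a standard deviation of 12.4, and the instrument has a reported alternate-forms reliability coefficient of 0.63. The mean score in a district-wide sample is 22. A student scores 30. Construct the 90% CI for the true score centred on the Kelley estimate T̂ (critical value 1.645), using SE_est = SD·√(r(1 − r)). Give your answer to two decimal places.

[17.19, 36.89]

T̂ = 0.630(30) + 0.370(22) ≈ 27.040
SE_est = SD * √(r(1 − r)) = 12.400 * √0.233 ≈ 12.400 * 0.483 ≈ 5.987
CI = 27.040 ± 1.645 * 5.987 → [17.192, 36.888]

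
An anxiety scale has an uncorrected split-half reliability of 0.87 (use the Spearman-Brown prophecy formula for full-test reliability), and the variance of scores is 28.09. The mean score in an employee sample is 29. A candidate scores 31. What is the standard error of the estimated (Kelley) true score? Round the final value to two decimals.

SD = √28.09 ≈ 5.30000
Full-length reliability (Spearman-Brown) = 2(0.87)/(1+0.87) ≈ 0.93048
SE_est = 5.30000*√(0.93048*0.06952) ≈ 1.34797

1.35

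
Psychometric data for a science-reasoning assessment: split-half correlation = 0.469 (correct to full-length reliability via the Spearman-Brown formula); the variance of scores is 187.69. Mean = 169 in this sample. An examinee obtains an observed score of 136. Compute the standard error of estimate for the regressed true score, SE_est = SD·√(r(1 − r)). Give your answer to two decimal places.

6.58

σ = 187.69^(1/2) = 13.70000
Spearman-Brown: r = 2(0.469) / (1 + 0.469) = 0.93800 / 1.46900 ≃ 0.63853
SE_est = 13.70000·√[r(1 − r)] ≃ 6.58184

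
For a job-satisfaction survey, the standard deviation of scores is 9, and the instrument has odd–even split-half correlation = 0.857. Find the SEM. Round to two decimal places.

2.50

r_full = 2·0.857 / (1 + 0.857) ≈ 0.9230
SEM = 9.0000 · √(1 − 0.9230) = 9.0000 · √0.0770 ≈ 9.0000 · 0.2775 ≈ 2.4975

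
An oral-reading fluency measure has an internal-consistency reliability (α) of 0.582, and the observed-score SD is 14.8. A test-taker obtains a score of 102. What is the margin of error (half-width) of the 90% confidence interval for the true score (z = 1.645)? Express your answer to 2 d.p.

SEM = 14.8000 · √(1 − 0.5820) = 14.8000 · √0.4180 ≈ 14.8000 · 0.6465 ≈ 9.5686
Margin = 1.645 · 9.5686 ≈ 15.7404

15.74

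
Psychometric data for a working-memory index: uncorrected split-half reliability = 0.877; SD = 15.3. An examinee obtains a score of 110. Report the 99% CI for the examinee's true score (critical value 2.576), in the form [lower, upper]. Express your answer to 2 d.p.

[99.91, 120.09]

r_full = 2·0.877 / (1 + 0.877) ≈ 0.9345
SEM = 15.3000 * √(1 − 0.9345) = 15.3000 * √0.0655 ≈ 15.3000 * 0.2560 ≈ 3.9166
Margin = 2.576 * 3.9166 ≈ 10.0892
99% CI: 110 ± 10.0892 = [99.9108, 120.0892]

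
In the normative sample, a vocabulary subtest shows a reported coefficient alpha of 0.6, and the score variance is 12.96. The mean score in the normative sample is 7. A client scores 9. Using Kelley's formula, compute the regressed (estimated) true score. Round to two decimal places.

8.20

T̂ = r·X + (1 − r)·M = 0.6000×9 + 0.4000×7 = 5.4000 + 2.8000 ≃ 8.2000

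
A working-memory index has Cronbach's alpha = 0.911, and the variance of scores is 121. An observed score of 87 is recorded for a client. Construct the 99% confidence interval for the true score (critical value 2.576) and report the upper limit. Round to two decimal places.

SD = √121 ≈ 11.000
SEM = 11.000 × √(1 − 0.911) = 11.000 × √0.089 ≈ 11.000 × 0.298 ≈ 3.282
Half-width = 2.576×3.282 ≈ 8.453
Upper limit = 87 + 8.453 ≈ 95.453

95.45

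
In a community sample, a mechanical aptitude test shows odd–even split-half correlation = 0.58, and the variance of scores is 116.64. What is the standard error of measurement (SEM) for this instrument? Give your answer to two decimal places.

5.57

SD = √116.64 ≈ 10.800
r_full = 2·0.58 / (1 + 0.58) ≈ 0.734
SEM = 10.800 × √(1 − 0.734) = 10.800 × √0.266 ≈ 10.800 × 0.516 ≈ 5.568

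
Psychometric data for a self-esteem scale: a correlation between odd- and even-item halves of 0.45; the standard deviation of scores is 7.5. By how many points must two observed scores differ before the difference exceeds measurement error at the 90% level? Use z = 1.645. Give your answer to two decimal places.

Spearman-Brown: r = 2(0.45) / (1 + 0.45) = 0.900 / 1.450 ≈ 0.621
SEM = 7.500×√(1 − 0.621) ≈ 4.619
SE_diff = SEM × √2 ≈ 4.619 × 1.414 ≈ 6.532
Smallest detectable difference = 1.645×6.532 ≈ 10.746

10.75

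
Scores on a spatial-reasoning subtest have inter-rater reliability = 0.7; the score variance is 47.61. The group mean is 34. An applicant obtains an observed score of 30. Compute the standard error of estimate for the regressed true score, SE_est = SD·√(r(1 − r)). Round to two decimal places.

3.16

SD = √47.61 = 6.9000
SE_est = SD · √(r(1 − r)) = 6.9000 · √0.2100 ≈ 6.9000 · 0.4583 ≈ 3.1620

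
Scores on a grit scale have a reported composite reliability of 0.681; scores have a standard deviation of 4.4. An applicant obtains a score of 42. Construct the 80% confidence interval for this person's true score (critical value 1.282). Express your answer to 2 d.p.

The standard error of measurement is 4.40000*√(1 − 0.68100) ≈ 4.40000*0.56480 ≈ 2.48512.
Margin = 1.282 * 2.48512 ≈ 3.18593
Interval: (38.81407, 45.18593)

[38.81, 45.19]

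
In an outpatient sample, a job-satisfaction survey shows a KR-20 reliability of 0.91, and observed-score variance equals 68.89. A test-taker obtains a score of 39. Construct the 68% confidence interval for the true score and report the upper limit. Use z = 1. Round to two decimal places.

41.49

SD = √68.89 ≈ 8.3000
SEM = 8.3000 * √(1 − 0.9100) = 8.3000 * √0.0900 ≈ 8.3000 * 0.3000 ≈ 2.4900
1 * SEM ≈ 2.4900
Upper limit = 39 + 2.4900 ≈ 41.4900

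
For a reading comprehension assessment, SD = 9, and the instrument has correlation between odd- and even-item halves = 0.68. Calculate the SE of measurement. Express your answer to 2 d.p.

r_full = 2·0.68 / (1 + 0.68) ≈ 0.8095
SEM = 9.0000 × √(1 − 0.8095) = 9.0000 × √0.1905 ≈ 9.0000 × 0.4364 ≈ 3.9279

3.93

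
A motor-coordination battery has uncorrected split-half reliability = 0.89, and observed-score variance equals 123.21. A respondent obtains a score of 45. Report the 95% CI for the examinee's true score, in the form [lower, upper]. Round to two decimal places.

SD = √123.21 ≈ 11.100
r_full = 2·0.89 / (1 + 0.89) ≈ 0.942
SEM = 11.100*√(1 − 0.942) ≈ 2.678
Margin = 1.96 * 2.678 ≈ 5.249
CI = 45 ± 5.249 → [39.751, 50.249]

[39.75, 50.25]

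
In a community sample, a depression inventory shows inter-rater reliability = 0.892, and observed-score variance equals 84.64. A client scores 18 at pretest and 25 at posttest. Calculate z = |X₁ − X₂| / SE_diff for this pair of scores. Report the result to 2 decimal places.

1.64

σ = 84.64^(1/2) = 9.2000
SEM = 9.2000×√(1 − 0.8920) ≈ 3.0234
SE_diff = SEM × √2 ≈ 3.0234 × 1.4142 ≈ 4.2758
z = |18 − 25| / 4.2758 = 7 / 4.2758 ≈ 1.6371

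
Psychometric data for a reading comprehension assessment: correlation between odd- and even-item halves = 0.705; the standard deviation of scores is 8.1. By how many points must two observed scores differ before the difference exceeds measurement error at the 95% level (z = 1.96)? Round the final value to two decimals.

9.34

Spearman-Brown: r = 2(0.705) / (1 + 0.705) = 1.41000 / 1.70500 ≈ 0.82698
The standard error of measurement is 8.10000·√(1 − 0.82698) ≈ 8.10000·0.41596 ≈ 3.36925.
Standard error of the difference = 3.36925·√2 ≈ 4.76485
Smallest detectable difference = 1.96·4.76485 ≈ 9.33910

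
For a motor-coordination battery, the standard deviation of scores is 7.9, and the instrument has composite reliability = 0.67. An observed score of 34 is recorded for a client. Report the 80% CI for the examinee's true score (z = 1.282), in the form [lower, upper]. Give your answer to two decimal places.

The standard error of measurement is 7.9000×√(1 − 0.6700) ≈ 7.9000×0.5745 ≈ 4.5382.
Margin = 1.282 × 4.5382 ≈ 5.8180
80% CI: 34 ± 5.8180 = [28.1820, 39.8180]

[28.18, 39.82]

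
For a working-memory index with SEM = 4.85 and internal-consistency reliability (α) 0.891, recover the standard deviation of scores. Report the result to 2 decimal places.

SD = 4.85 / √(1 − 0.891) ≈ 14.6902

14.69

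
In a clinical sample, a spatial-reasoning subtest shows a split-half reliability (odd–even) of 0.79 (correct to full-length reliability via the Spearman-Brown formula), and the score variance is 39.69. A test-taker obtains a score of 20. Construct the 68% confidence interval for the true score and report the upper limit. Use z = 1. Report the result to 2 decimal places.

SD = √39.69 = 6.30000
r_full = 2·0.79 / (1 + 0.79) ≈ 0.88268
SEM = 6.30000·√(1 − 0.88268) ≈ 2.15786
Margin = 1 · 2.15786 ≈ 2.15786
Upper limit = 20 + 2.15786 ≈ 22.15786

22.16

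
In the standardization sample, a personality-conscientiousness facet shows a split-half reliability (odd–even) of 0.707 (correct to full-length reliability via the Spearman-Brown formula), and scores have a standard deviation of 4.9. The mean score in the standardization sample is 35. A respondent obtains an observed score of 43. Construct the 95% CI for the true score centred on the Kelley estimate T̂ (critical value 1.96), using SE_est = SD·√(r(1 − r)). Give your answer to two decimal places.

[38.01, 45.25]

Spearman-Brown: r = 2(0.707) / (1 + 0.707) = 1.41400 / 1.70700 ≃ 0.82835
T̂ = r·X + (1 − r)·M = 0.82835×43 + 0.17165×35 ≃ 35.61921 + 6.00762 ≃ 41.62683
SE_est = 4.90000×√(0.82835×0.17165) ≃ 1.84766
CI = 41.62683 ± 1.96 × 1.84766 → [38.00543, 45.24824]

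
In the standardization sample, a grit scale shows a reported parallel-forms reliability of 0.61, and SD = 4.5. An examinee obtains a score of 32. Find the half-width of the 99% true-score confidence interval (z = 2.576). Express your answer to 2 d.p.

The standard error of measurement is 4.50000*√(1 − 0.61000) ≈ 4.50000*0.62450 ≈ 2.81025.
Half-width = 2.576*2.81025 ≈ 7.23920

7.24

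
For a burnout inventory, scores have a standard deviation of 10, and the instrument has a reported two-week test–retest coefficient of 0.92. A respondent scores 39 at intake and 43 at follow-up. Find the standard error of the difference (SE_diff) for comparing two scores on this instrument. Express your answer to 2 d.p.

SEM = 10.0000 * √(1 − 0.9200) = 10.0000 * √0.0800 ≃ 10.0000 * 0.2828 ≃ 2.8284
Standard error of the difference = 2.8284·√2 ≃ 4.0000

4.00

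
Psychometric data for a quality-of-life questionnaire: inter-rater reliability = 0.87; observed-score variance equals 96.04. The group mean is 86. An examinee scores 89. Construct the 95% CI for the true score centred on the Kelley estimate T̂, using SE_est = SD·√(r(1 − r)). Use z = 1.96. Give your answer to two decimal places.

σ = 96.04^(1/2) = 9.8000
T̂ = 0.8700(89) + 0.1300(86) ≈ 88.6100
SE_est = 9.8000·√[r(1 − r)] ≈ 3.2958
95% CI: 88.6100 ± 6.4597 ≈ (82.1503, 95.0697)

[82.15, 95.07]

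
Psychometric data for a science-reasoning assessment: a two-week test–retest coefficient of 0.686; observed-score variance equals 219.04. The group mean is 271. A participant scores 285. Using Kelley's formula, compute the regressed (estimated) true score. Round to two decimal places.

280.60

Estimated true score = 0.68600*285 + (1 − 0.68600)*271 ≃ 280.60400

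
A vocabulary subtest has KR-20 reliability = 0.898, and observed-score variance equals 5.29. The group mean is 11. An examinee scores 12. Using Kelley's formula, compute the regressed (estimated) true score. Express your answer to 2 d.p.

11.90

T̂ = 0.8980(12) + 0.1020(11) ≃ 11.8980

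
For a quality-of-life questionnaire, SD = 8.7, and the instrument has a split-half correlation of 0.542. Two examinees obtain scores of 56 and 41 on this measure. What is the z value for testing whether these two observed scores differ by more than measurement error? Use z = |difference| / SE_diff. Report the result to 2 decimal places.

r_full = 2·0.542 / (1 + 0.542) ≈ 0.7030
SEM = 8.7000·√(1 − 0.7030) ≈ 4.7414
Standard error of the difference = 4.7414·√2 ≈ 6.7054
z = 15 / 6.7054 ≈ 2.2370

2.24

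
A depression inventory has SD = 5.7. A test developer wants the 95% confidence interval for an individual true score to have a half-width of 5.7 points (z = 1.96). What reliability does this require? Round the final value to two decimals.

0.74

Required SEM = 5.7 / 1.96 ≈ 2.90816
Required reliability = 1 − (SEM/SD)² = 1 − 0.26031 ≈ 0.73969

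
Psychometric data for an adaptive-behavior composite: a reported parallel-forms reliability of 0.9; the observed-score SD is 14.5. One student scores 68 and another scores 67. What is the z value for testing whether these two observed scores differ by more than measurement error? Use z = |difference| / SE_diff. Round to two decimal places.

0.15

SEM = 14.5000 × √(1 − 0.9000) = 14.5000 × √0.1000 ≃ 14.5000 × 0.3162 ≃ 4.5853
SE_diff = SEM × √2 ≃ 4.5853 × 1.4142 ≃ 6.4846
z = 1 / 6.4846 ≃ 0.1542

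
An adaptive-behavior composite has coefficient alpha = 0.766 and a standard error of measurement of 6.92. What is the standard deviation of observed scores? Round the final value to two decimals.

SD = 6.92 / √(1 − 0.766) ≈ 14.3053

14.31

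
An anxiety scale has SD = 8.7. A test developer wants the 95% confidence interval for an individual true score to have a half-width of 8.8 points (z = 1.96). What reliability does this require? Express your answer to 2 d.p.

0.73

Required SEM = 8.8 / 1.96 ≈ 4.490
Required reliability = 1 − (SEM/SD)² = 1 − 0.266 ≈ 0.734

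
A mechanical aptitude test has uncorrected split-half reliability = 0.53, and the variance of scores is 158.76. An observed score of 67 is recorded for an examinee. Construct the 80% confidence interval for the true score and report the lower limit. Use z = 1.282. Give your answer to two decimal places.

SD = √158.76 = 12.6000
r_full = 2·0.53 / (1 + 0.53) ≈ 0.6928
SEM = 12.6000 × √(1 − 0.6928) = 12.6000 × √0.3072 ≈ 12.6000 × 0.5542 ≈ 6.9835
Margin = 1.282 × 6.9835 ≈ 8.9529
Lower bound: 67 − 8.9529 = 58.0471

58.05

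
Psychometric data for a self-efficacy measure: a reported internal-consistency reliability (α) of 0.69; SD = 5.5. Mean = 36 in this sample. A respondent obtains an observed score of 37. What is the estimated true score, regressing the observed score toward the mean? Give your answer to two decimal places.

Estimated true score = 0.690×37 + (1 − 0.690)×36 ≈ 36.690

36.69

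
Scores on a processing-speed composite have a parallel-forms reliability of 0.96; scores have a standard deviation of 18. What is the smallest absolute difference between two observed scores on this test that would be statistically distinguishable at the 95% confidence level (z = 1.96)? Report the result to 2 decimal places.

9.98

SEM = 18.000*√(1 − 0.960) ≈ 3.600
SE_diff = SEM * √2 ≈ 3.600 * 1.414 ≈ 5.091
Smallest detectable difference = 1.96*5.091 ≈ 9.979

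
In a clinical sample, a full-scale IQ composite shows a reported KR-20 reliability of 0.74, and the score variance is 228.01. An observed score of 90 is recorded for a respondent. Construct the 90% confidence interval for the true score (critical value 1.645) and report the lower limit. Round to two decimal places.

σ = 228.01^(1/2) = 15.100
SEM = 15.100 * √(1 − 0.740) = 15.100 * √0.260 ≈ 15.100 * 0.510 ≈ 7.700
Margin = 1.645 * 7.700 ≈ 12.666
Lower bound: 90 − 12.666 = 77.334

77.33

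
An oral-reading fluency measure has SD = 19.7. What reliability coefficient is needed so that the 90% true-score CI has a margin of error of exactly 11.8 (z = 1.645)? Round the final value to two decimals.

0.87

SEM needed = half-width / z = 11.8/1.645 ≈ 7.1733
r = 1 − (SEM / SD)² = 1 − (7.1733 / 19.7)² ≈ 1 − 0.1326 ≈ 0.8674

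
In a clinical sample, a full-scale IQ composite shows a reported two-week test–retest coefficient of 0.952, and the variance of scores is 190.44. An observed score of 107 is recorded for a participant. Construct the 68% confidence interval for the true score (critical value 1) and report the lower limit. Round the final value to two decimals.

103.98

SD = √190.44 = 13.8000
SEM = 13.8000·√(1 − 0.9520) ≈ 3.0234
Margin = 1 · 3.0234 ≈ 3.0234
Lower limit = 107 − 3.0234 ≈ 103.9766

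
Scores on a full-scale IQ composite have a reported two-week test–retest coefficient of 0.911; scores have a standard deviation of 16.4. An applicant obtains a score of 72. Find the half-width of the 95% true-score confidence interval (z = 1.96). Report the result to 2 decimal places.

SEM = 16.400 × √(1 − 0.911) = 16.400 × √0.089 ≈ 16.400 × 0.298 ≈ 4.893
Margin = 1.96 × 4.893 ≈ 9.589

9.59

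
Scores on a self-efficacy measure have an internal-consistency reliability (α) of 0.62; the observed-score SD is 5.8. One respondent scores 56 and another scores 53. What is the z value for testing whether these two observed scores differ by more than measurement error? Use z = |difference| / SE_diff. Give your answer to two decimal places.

0.59

SEM = 5.8000 * √(1 − 0.6200) = 5.8000 * √0.3800 ≈ 5.8000 * 0.6164 ≈ 3.5754
SE_diff = √2 * SEM ≈ 5.0563
z = |56 − 53| / 5.0563 = 3 / 5.0563 ≈ 0.5933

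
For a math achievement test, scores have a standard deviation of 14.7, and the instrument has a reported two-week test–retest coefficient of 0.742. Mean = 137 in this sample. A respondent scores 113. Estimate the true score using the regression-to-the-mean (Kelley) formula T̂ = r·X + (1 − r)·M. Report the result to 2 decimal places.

119.19

T̂ = 0.7420(113) + 0.2580(137) ≈ 119.1920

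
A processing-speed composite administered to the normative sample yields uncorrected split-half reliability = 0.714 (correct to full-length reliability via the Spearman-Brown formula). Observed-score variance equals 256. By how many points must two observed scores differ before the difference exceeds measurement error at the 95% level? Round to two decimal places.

SD = √256 ≈ 16.0000
Full-length reliability (Spearman-Brown) = 2(0.714)/(1+0.714) ≈ 0.8331
SEM = 16.0000 · √(1 − 0.8331) = 16.0000 · √0.1669 ≈ 16.0000 · 0.4085 ≈ 6.5358
Standard error of the difference = 6.5358·√2 ≈ 9.2430
Smallest detectable difference = 1.96·9.2430 ≈ 18.1163

18.12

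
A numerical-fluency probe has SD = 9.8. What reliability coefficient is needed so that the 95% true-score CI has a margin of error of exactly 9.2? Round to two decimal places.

SEM needed = half-width / z = 9.2/1.96 ≈ 4.6939
Required reliability = 1 − (SEM/SD)² = 1 − 0.2294 ≈ 0.7706

0.77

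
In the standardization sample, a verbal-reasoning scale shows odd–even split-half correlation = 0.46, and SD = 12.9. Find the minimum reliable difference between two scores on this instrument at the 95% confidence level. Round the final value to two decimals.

21.75

r_full = 2·0.46 / (1 + 0.46) ≃ 0.6301
SEM = 12.9000 * √(1 − 0.6301) = 12.9000 * √0.3699 ≃ 12.9000 * 0.6082 ≃ 7.8453
SE_diff = SEM * √2 ≃ 7.8453 * 1.4142 ≃ 11.0949
Minimum reliable difference = 1.96 * SE_diff ≃ 1.96 * 11.0949 ≃ 21.7461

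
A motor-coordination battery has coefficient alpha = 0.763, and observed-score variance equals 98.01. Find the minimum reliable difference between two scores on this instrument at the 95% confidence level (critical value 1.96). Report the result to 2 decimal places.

13.36

SD = √98.01 ≃ 9.900
The standard error of measurement is 9.900·√(1 − 0.763) ≃ 9.900·0.487 ≃ 4.820.
Standard error of the difference = 4.820·√2 ≃ 6.816
Smallest detectable difference = 1.96·6.816 ≃ 13.359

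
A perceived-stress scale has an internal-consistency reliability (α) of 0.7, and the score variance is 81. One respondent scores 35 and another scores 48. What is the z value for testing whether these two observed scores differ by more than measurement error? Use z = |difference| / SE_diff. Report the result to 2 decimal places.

σ = 81^(1/2) = 9.0000
SEM = 9.0000*√(1 − 0.7000) ≃ 4.9295
Standard error of the difference = 4.9295·√2 ≃ 6.9714
z = |35 − 48| / 6.9714 = 13 / 6.9714 ≃ 1.8648

1.86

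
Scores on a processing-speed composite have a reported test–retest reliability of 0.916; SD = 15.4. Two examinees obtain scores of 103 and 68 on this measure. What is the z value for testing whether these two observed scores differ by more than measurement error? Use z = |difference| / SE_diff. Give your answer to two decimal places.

5.54

SEM = 15.4000 × √(1 − 0.9160) = 15.4000 × √0.0840 ≈ 15.4000 × 0.2898 ≈ 4.4633
Standard error of the difference = 4.4633·√2 ≈ 6.3121
z = |103 − 68| / 6.3121 = 35 / 6.3121 ≈ 5.5449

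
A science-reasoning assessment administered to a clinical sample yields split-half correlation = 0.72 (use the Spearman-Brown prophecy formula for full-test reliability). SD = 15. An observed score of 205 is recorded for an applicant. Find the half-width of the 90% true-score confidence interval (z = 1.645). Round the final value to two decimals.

r_full = 2·0.72 / (1 + 0.72) ≃ 0.837
SEM = 15.000*√(1 − 0.837) ≃ 6.052
Half-width = 1.645*6.052 ≃ 9.956

9.96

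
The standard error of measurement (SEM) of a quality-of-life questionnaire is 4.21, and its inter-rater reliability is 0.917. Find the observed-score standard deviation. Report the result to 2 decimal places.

SD = 4.21 / √(1 − 0.917) ≃ 14.6131

14.61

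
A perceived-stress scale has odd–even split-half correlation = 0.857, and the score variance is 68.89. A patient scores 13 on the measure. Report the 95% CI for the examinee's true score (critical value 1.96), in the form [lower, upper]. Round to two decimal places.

SD = √68.89 = 8.3000
r_full = 2·0.857 / (1 + 0.857) ≈ 0.9230
SEM = 8.3000*√(1 − 0.9230) ≈ 2.3032
Half-width = 1.96*2.3032 ≈ 4.5144
Interval: (8.4856, 17.5144)

[8.49, 17.51]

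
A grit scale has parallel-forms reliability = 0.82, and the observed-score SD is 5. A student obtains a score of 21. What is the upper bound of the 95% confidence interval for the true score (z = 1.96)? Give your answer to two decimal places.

25.16

SEM = 5.0000 × √(1 − 0.8200) = 5.0000 × √0.1800 ≃ 5.0000 × 0.4243 ≃ 2.1213
Margin = 1.96 × 2.1213 ≃ 4.1578
Upper limit = 21 + 4.1578 ≃ 25.1578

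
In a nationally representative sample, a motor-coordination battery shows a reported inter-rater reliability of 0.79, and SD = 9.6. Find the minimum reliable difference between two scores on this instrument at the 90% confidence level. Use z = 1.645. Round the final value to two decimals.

10.23

SEM = 9.600 * √(1 − 0.790) = 9.600 * √0.210 ≈ 9.600 * 0.458 ≈ 4.399
SE_diff = SEM * √2 ≈ 4.399 * 1.414 ≈ 6.222
Smallest detectable difference = 1.645*6.222 ≈ 10.234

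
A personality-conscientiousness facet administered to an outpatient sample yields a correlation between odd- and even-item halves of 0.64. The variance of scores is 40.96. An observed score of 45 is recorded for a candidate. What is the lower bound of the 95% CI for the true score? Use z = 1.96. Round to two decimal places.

39.12

SD = √40.96 ≃ 6.4000
r_full = 2·0.64 / (1 + 0.64) ≃ 0.7805
The standard error of measurement is 6.4000·√(1 − 0.7805) ≃ 6.4000·0.4685 ≃ 2.9985.
1.96 · SEM ≃ 5.8771
Lower bound: 45 − 5.8771 = 39.1229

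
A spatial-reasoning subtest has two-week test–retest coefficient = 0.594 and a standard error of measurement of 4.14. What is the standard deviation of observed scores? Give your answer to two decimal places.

6.50

σ = SEM·(1 − r)^(−1/2) ≈ 4.14·1.569 ≈ 6.497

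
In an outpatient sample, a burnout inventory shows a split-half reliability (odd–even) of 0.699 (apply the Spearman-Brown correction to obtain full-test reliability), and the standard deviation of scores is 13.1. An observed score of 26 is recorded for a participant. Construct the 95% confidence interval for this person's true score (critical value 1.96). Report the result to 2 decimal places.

[15.19, 36.81]

r_full = 2·0.699 / (1 + 0.699) ≈ 0.8228
SEM = 13.1000 * √(1 − 0.8228) = 13.1000 * √0.1772 ≈ 13.1000 * 0.4209 ≈ 5.5139
1.96 * SEM ≈ 10.8072
95% CI: 26 ± 10.8072 = [15.1928, 36.8072]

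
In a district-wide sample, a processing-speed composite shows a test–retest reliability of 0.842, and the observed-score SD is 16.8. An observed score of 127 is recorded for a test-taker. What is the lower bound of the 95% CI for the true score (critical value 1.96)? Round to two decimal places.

113.91

The standard error of measurement is 16.8000*√(1 − 0.8420) ≈ 16.8000*0.3975 ≈ 6.6779.
Half-width = 1.96*6.6779 ≈ 13.0886
Lower bound: 127 − 13.0886 = 113.9114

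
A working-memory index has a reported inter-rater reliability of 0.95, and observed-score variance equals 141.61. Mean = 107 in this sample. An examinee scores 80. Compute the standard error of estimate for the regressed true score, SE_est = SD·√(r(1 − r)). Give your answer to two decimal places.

σ = 141.61^(1/2) = 11.90000
SE_est = SD × √(r(1 − r)) = 11.90000 × √0.04750 ≈ 11.90000 × 0.21794 ≈ 2.59354

2.59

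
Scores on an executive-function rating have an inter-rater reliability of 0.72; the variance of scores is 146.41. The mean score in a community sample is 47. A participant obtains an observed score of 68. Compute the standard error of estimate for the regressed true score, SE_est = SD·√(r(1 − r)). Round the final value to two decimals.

SD = √146.41 ≈ 12.100
SE_est = 12.100·√[r(1 − r)] ≈ 5.433

5.43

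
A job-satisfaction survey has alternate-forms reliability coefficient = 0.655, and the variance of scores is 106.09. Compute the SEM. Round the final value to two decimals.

σ = 106.09^(1/2) = 10.3000
SEM = 10.3000 * √(1 − 0.6550) = 10.3000 * √0.3450 ≃ 10.3000 * 0.5874 ≃ 6.0499

6.05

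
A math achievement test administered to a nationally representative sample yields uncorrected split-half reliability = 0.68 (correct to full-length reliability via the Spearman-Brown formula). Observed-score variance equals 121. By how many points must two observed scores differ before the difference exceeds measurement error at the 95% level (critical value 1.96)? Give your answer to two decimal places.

SD = √121 = 11.0000
Full-length reliability (Spearman-Brown) = 2(0.68)/(1+0.68) ≈ 0.8095
The standard error of measurement is 11.0000*√(1 − 0.8095) ≈ 11.0000*0.4364 ≈ 4.8008.
SE_diff = √2 * SEM ≈ 6.7893
Smallest detectable difference = 1.96*6.7893 ≈ 13.3071

13.31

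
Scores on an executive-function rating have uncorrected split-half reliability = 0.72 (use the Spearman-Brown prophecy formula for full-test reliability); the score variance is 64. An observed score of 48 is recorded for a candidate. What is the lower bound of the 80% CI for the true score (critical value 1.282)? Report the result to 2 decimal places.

SD = √64 ≃ 8.000
Full-length reliability (Spearman-Brown) = 2(0.72)/(1+0.72) ≃ 0.837
The standard error of measurement is 8.000×√(1 − 0.837) ≃ 8.000×0.403 ≃ 3.228.
1.282 × SEM ≃ 4.138
Lower limit = 48 − 4.138 ≃ 43.862

43.86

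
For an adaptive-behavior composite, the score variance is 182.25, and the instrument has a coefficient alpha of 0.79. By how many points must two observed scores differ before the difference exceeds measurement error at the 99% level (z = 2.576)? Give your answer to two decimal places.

22.54

SD = √182.25 = 13.500
SEM = 13.500 × √(1 − 0.790) = 13.500 × √0.210 ≈ 13.500 × 0.458 ≈ 6.186
Standard error of the difference = 6.186·√2 ≈ 8.749
Smallest detectable difference = 2.576×8.749 ≈ 22.537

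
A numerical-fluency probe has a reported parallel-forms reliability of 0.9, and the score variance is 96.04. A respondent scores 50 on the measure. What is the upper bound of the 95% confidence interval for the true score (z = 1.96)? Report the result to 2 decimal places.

56.07

σ = 96.04^(1/2) = 9.8000
SEM = 9.8000 * √(1 − 0.9000) = 9.8000 * √0.1000 ≈ 9.8000 * 0.3162 ≈ 3.0990
Margin = 1.96 * 3.0990 ≈ 6.0741
Upper bound: 50 + 6.0741 = 56.0741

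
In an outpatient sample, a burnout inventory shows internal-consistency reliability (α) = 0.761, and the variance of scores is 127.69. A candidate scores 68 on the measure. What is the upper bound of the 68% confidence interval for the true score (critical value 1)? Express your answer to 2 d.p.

SD = √127.69 = 11.300
SEM = 11.300 × √(1 − 0.761) = 11.300 × √0.239 ≃ 11.300 × 0.489 ≃ 5.524
Margin = 1 × 5.524 ≃ 5.524
Upper bound: 68 + 5.524 = 73.524

73.52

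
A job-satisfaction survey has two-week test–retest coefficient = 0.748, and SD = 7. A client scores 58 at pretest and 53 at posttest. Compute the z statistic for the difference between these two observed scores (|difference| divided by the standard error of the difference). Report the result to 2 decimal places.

The standard error of measurement is 7.000×√(1 − 0.748) ≈ 7.000×0.502 ≈ 3.514.
SE_diff = SEM × √2 ≈ 3.514 × 1.414 ≈ 4.970
z = 5 / 4.970 ≈ 1.006

1.01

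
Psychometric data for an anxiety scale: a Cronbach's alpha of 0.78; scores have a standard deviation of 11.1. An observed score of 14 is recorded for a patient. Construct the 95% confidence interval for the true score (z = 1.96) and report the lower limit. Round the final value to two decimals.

SEM = 11.1000·√(1 − 0.7800) ≈ 5.2064
Margin = 1.96 · 5.2064 ≈ 10.2045
Lower limit = 14 − 10.2045 ≈ 3.7955

3.80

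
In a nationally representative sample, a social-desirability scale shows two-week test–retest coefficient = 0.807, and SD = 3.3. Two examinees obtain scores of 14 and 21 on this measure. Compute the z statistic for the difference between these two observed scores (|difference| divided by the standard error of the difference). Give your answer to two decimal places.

3.41

SEM = 3.3000 × √(1 − 0.8070) = 3.3000 × √0.1930 ≈ 3.3000 × 0.4393 ≈ 1.4497
SE_diff = SEM × √2 ≈ 1.4497 × 1.4142 ≈ 2.0503
z = 7 / 2.0503 ≈ 3.4142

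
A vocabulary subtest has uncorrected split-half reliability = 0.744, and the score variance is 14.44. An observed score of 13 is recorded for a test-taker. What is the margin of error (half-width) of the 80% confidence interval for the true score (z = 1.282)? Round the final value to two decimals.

1.87

SD = √14.44 = 3.800
r_full = 2·0.744 / (1 + 0.744) ≈ 0.853
The standard error of measurement is 3.800·√(1 − 0.853) ≈ 3.800·0.383 ≈ 1.456.
Half-width = 1.282·1.456 ≈ 1.866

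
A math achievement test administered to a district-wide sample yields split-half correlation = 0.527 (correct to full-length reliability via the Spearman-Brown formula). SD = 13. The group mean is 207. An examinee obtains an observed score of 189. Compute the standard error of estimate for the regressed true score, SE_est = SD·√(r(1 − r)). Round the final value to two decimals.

6.01

r_full = 2·0.527 / (1 + 0.527) ≈ 0.6902
SE_est = SD × √(r(1 − r)) = 13.0000 × √0.2138 ≈ 13.0000 × 0.4624 ≈ 6.0111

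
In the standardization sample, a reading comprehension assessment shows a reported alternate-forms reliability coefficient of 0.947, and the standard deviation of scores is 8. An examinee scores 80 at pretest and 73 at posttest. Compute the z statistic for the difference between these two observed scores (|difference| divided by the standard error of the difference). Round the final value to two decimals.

2.69

SEM = 8.00000×√(1 − 0.94700) ≈ 1.84174
SE_diff = √2 × SEM ≈ 2.60461
z = 7 / 2.60461 ≈ 2.68754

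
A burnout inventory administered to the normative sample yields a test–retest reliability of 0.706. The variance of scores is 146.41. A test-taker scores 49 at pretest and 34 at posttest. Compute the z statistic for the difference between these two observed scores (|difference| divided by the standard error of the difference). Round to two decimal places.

SD = √146.41 = 12.100
The standard error of measurement is 12.100·√(1 − 0.706) ≈ 12.100·0.542 ≈ 6.561.
Standard error of the difference = 6.561·√2 ≈ 9.278
z = |49 − 34| / 9.278 = 15 / 9.278 ≈ 1.617

1.62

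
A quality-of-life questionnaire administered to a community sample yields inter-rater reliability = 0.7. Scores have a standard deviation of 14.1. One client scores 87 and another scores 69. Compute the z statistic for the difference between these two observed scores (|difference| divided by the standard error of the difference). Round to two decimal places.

1.65

SEM = 14.100 * √(1 − 0.700) = 14.100 * √0.300 ≈ 14.100 * 0.548 ≈ 7.723
SE_diff = √2 * SEM ≈ 10.922
z = |87 − 69| / 10.922 = 18 / 10.922 ≈ 1.648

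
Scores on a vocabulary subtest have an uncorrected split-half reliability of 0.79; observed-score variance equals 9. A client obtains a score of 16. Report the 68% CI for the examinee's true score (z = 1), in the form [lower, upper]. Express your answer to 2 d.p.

[14.97, 17.03]

SD = √9 = 3.00000
Full-length reliability (Spearman-Brown) = 2(0.79)/(1+0.79) ≈ 0.88268
SEM = 3.00000 * √(1 − 0.88268) = 3.00000 * √0.11732 ≈ 3.00000 * 0.34252 ≈ 1.02755
Margin = 1 * 1.02755 ≈ 1.02755
CI = 16 ± 1.02755 → [14.97245, 17.02755]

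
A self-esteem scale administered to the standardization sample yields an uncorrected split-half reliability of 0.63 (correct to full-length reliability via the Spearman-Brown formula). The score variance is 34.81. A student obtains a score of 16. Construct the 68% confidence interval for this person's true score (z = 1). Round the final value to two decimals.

σ = 34.81^(1/2) = 5.900
Full-length reliability (Spearman-Brown) = 2(0.63)/(1+0.63) ≈ 0.773
The standard error of measurement is 5.900×√(1 − 0.773) ≈ 5.900×0.476 ≈ 2.811.
1 × SEM ≈ 2.811
Interval: (13.189, 18.811)

[13.19, 18.81]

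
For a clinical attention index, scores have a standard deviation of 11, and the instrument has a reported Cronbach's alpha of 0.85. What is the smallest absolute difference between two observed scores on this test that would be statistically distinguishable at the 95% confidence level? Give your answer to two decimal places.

11.81

The standard error of measurement is 11.0000·√(1 − 0.8500) ≃ 11.0000·0.3873 ≃ 4.2603.
SE_diff = SEM · √2 ≃ 4.2603 · 1.4142 ≃ 6.0249
Smallest detectable difference = 1.96·6.0249 ≃ 11.8089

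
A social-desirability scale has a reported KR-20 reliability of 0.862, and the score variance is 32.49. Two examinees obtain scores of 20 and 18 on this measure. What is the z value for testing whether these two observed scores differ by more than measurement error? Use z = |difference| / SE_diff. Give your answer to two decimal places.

σ = 32.49^(1/2) = 5.700
SEM = 5.700 * √(1 − 0.862) = 5.700 * √0.138 ≃ 5.700 * 0.371 ≃ 2.117
Standard error of the difference = 2.117·√2 ≃ 2.995
z = 2 / 2.995 ≃ 0.668

0.67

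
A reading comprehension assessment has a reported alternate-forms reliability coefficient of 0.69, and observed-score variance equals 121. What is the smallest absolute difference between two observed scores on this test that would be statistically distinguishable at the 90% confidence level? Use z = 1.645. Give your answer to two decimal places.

14.25

σ = 121^(1/2) = 11.000
SEM = 11.000×√(1 − 0.690) ≈ 6.125
SE_diff = √2 × SEM ≈ 8.661
Minimum reliable difference = 1.645 × SE_diff ≈ 1.645 × 8.661 ≈ 14.248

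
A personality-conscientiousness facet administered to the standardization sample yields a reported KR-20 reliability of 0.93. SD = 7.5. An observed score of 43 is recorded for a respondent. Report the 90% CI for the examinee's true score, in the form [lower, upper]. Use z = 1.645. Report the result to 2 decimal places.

[39.74, 46.26]

SEM = 7.50000 × √(1 − 0.93000) = 7.50000 × √0.07000 ≈ 7.50000 × 0.26458 ≈ 1.98431
Half-width = 1.645×1.98431 ≈ 3.26420
90% CI: 43 ± 3.26420 = [39.73580, 46.26420]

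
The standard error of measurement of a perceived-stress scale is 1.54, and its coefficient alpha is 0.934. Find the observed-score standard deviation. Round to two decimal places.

5.99

SD = SEM / √(1 − r) = 1.54 / √0.066 ≈ 1.54 / 0.257 ≈ 5.994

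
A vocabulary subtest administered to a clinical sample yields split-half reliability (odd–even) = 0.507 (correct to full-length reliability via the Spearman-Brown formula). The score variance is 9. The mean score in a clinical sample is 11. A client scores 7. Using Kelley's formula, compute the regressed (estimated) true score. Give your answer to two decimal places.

r_full = 2·0.507 / (1 + 0.507) ≈ 0.67286
Estimated true score = 0.67286*7 + (1 − 0.67286)*11 ≈ 8.30856

8.31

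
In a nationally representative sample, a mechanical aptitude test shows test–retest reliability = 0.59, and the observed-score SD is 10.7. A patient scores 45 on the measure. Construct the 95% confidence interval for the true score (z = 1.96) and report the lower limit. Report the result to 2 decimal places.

31.57

SEM = 10.700*√(1 − 0.590) ≃ 6.851
Half-width = 1.96*6.851 ≃ 13.429
Lower limit = 45 − 13.429 ≃ 31.571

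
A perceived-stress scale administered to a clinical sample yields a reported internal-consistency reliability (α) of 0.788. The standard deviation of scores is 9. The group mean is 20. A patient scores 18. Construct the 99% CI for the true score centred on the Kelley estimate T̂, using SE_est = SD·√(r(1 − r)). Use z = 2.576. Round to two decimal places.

[8.95, 27.90]

T̂ = 0.788(18) + 0.212(20) ≈ 18.424
SE_est = 9.000·√[r(1 − r)] ≈ 3.679
CI = 18.424 ± 2.576 · 3.679 → [8.948, 27.900]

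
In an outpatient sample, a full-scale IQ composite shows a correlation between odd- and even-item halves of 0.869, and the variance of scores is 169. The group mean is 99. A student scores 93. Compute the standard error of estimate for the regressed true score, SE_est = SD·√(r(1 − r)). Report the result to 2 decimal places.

SD = √169 ≈ 13.00000
Spearman-Brown: r = 2(0.869) / (1 + 0.869) = 1.73800 / 1.86900 ≈ 0.92991
SE_est = SD × √(r(1 − r)) = 13.00000 × √0.06518 ≈ 13.00000 × 0.25530 ≈ 3.31890

3.32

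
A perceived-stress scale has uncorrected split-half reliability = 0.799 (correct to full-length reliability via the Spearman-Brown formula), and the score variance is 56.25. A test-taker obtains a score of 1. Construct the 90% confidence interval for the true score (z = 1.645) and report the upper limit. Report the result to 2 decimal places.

σ = 56.25^(1/2) = 7.5000
Full-length reliability (Spearman-Brown) = 2(0.799)/(1+0.799) ≃ 0.8883
SEM = 7.5000 * √(1 − 0.8883) = 7.5000 * √0.1117 ≃ 7.5000 * 0.3343 ≃ 2.5069
1.645 * SEM ≃ 4.1239
Upper bound: 1 + 4.1239 = 5.1239

5.12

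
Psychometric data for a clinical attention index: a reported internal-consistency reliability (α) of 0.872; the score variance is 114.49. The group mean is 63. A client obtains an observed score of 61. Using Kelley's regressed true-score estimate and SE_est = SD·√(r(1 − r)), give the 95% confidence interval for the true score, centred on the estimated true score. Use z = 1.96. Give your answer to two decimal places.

σ = 114.49^(1/2) = 10.700
Estimated true score = 0.872×61 + (1 − 0.872)×63 ≃ 61.256
SE_est = 10.700·√[r(1 − r)] ≃ 3.575
CI = 61.256 ± 1.96 × 3.575 → [54.249, 68.263]

[54.25, 68.26]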